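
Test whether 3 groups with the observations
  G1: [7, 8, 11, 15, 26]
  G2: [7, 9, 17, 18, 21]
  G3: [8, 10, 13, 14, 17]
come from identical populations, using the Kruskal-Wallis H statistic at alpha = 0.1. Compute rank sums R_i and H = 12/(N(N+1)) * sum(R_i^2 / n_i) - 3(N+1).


Step 1: Combine all N = 15 observations and assign midranks.
sorted (value, group, rank): (7,G1,1.5), (7,G2,1.5), (8,G1,3.5), (8,G3,3.5), (9,G2,5), (10,G3,6), (11,G1,7), (13,G3,8), (14,G3,9), (15,G1,10), (17,G2,11.5), (17,G3,11.5), (18,G2,13), (21,G2,14), (26,G1,15)
Step 2: Sum ranks within each group.
R_1 = 37 (n_1 = 5)
R_2 = 45 (n_2 = 5)
R_3 = 38 (n_3 = 5)
Step 3: H = 12/(N(N+1)) * sum(R_i^2/n_i) - 3(N+1)
     = 12/(15*16) * (37^2/5 + 45^2/5 + 38^2/5) - 3*16
     = 0.050000 * 967.6 - 48
     = 0.380000.
Step 4: Ties present; correction factor C = 1 - 18/(15^3 - 15) = 0.994643. Corrected H = 0.380000 / 0.994643 = 0.382047.
Step 5: Under H0, H ~ chi^2(2); p-value = 0.826113.
Step 6: alpha = 0.1. fail to reject H0.

H = 0.3820, df = 2, p = 0.826113, fail to reject H0.


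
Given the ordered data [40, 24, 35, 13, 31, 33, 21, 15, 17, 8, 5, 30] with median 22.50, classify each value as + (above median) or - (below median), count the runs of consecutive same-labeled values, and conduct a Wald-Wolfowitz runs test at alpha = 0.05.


Step 1: Compute median = 22.50; label A = above, B = below.
Labels in order: AAABAABBBBBA  (n_A = 6, n_B = 6)
Step 2: Count runs R = 5.
Step 3: Under H0 (random ordering), E[R] = 2*n_A*n_B/(n_A+n_B) + 1 = 2*6*6/12 + 1 = 7.0000.
        Var[R] = 2*n_A*n_B*(2*n_A*n_B - n_A - n_B) / ((n_A+n_B)^2 * (n_A+n_B-1)) = 4320/1584 = 2.7273.
        SD[R] = 1.6514.
Step 4: Continuity-corrected z = (R + 0.5 - E[R]) / SD[R] = (5 + 0.5 - 7.0000) / 1.6514 = -0.9083.
Step 5: Two-sided p-value via normal approximation = 2*(1 - Phi(|z|)) = 0.363722.
Step 6: alpha = 0.05. fail to reject H0.

R = 5, z = -0.9083, p = 0.363722, fail to reject H0.


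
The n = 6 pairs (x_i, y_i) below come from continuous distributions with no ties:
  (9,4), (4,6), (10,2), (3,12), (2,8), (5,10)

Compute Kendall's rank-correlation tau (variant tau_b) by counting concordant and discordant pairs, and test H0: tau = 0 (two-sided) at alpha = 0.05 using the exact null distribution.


Step 1: Enumerate the 15 unordered pairs (i,j) with i<j and classify each by sign(x_j-x_i) * sign(y_j-y_i).
  (1,2):dx=-5,dy=+2->D; (1,3):dx=+1,dy=-2->D; (1,4):dx=-6,dy=+8->D; (1,5):dx=-7,dy=+4->D
  (1,6):dx=-4,dy=+6->D; (2,3):dx=+6,dy=-4->D; (2,4):dx=-1,dy=+6->D; (2,5):dx=-2,dy=+2->D
  (2,6):dx=+1,dy=+4->C; (3,4):dx=-7,dy=+10->D; (3,5):dx=-8,dy=+6->D; (3,6):dx=-5,dy=+8->D
  (4,5):dx=-1,dy=-4->C; (4,6):dx=+2,dy=-2->D; (5,6):dx=+3,dy=+2->C
Step 2: C = 3, D = 12, total pairs = 15.
Step 3: tau = (C - D)/(n(n-1)/2) = (3 - 12)/15 = -0.600000.
Step 4: Exact two-sided p-value (enumerate n! = 720 permutations of y under H0): p = 0.136111.
Step 5: alpha = 0.05. fail to reject H0.

tau_b = -0.6000 (C=3, D=12), p = 0.136111, fail to reject H0.


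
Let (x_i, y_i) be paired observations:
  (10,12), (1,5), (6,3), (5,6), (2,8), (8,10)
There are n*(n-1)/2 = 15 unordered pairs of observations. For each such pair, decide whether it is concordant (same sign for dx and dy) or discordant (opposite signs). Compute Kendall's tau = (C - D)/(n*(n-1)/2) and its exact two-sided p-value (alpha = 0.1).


Step 1: Enumerate the 15 unordered pairs (i,j) with i<j and classify each by sign(x_j-x_i) * sign(y_j-y_i).
  (1,2):dx=-9,dy=-7->C; (1,3):dx=-4,dy=-9->C; (1,4):dx=-5,dy=-6->C; (1,5):dx=-8,dy=-4->C
  (1,6):dx=-2,dy=-2->C; (2,3):dx=+5,dy=-2->D; (2,4):dx=+4,dy=+1->C; (2,5):dx=+1,dy=+3->C
  (2,6):dx=+7,dy=+5->C; (3,4):dx=-1,dy=+3->D; (3,5):dx=-4,dy=+5->D; (3,6):dx=+2,dy=+7->C
  (4,5):dx=-3,dy=+2->D; (4,6):dx=+3,dy=+4->C; (5,6):dx=+6,dy=+2->C
Step 2: C = 11, D = 4, total pairs = 15.
Step 3: tau = (C - D)/(n(n-1)/2) = (11 - 4)/15 = 0.466667.
Step 4: Exact two-sided p-value (enumerate n! = 720 permutations of y under H0): p = 0.272222.
Step 5: alpha = 0.1. fail to reject H0.

tau_b = 0.4667 (C=11, D=4), p = 0.272222, fail to reject H0.


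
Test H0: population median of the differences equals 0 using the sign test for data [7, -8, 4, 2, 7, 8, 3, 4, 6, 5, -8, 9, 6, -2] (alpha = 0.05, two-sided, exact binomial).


Step 1: Discard zero differences. Original n = 14; n_eff = number of nonzero differences = 14.
Nonzero differences (with sign): +7, -8, +4, +2, +7, +8, +3, +4, +6, +5, -8, +9, +6, -2
Step 2: Count signs: positive = 11, negative = 3.
Step 3: Under H0: P(positive) = 0.5, so the number of positives S ~ Bin(14, 0.5).
Step 4: Two-sided exact p-value = sum of Bin(14,0.5) probabilities at or below the observed probability = 0.057373.
Step 5: alpha = 0.05. fail to reject H0.

n_eff = 14, pos = 11, neg = 3, p = 0.057373, fail to reject H0.


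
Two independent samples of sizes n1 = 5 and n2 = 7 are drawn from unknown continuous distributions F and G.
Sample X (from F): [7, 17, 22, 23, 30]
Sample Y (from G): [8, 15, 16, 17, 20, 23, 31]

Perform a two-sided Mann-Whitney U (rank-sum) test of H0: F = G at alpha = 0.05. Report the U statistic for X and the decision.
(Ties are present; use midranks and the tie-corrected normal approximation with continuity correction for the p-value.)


Step 1: Combine and sort all 12 observations; assign midranks.
sorted (value, group): (7,X), (8,Y), (15,Y), (16,Y), (17,X), (17,Y), (20,Y), (22,X), (23,X), (23,Y), (30,X), (31,Y)
ranks: 7->1, 8->2, 15->3, 16->4, 17->5.5, 17->5.5, 20->7, 22->8, 23->9.5, 23->9.5, 30->11, 31->12
Step 2: Rank sum for X: R1 = 1 + 5.5 + 8 + 9.5 + 11 = 35.
Step 3: U_X = R1 - n1(n1+1)/2 = 35 - 5*6/2 = 35 - 15 = 20.
       U_Y = n1*n2 - U_X = 35 - 20 = 15.
Step 4: Ties are present, so use the tie-corrected normal approximation (with continuity correction) for the p-value.
Step 5: p-value = 0.744469; compare to alpha = 0.05. fail to reject H0.

U_X = 20, p = 0.744469, fail to reject H0 at alpha = 0.05.


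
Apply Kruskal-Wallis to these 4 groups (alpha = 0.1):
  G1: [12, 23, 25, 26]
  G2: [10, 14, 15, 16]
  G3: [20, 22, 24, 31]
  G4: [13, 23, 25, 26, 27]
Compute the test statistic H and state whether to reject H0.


Step 1: Combine all N = 17 observations and assign midranks.
sorted (value, group, rank): (10,G2,1), (12,G1,2), (13,G4,3), (14,G2,4), (15,G2,5), (16,G2,6), (20,G3,7), (22,G3,8), (23,G1,9.5), (23,G4,9.5), (24,G3,11), (25,G1,12.5), (25,G4,12.5), (26,G1,14.5), (26,G4,14.5), (27,G4,16), (31,G3,17)
Step 2: Sum ranks within each group.
R_1 = 38.5 (n_1 = 4)
R_2 = 16 (n_2 = 4)
R_3 = 43 (n_3 = 4)
R_4 = 55.5 (n_4 = 5)
Step 3: H = 12/(N(N+1)) * sum(R_i^2/n_i) - 3(N+1)
     = 12/(17*18) * (38.5^2/4 + 16^2/4 + 43^2/4 + 55.5^2/5) - 3*18
     = 0.039216 * 1512.86 - 54
     = 5.327941.
Step 4: Ties present; correction factor C = 1 - 18/(17^3 - 17) = 0.996324. Corrected H = 5.327941 / 0.996324 = 5.347601.
Step 5: Under H0, H ~ chi^2(3); p-value = 0.148043.
Step 6: alpha = 0.1. fail to reject H0.

H = 5.3476, df = 3, p = 0.148043, fail to reject H0.


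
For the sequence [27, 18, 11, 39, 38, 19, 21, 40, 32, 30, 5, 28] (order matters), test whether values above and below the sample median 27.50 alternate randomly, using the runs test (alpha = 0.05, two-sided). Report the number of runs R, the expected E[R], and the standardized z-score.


Step 1: Compute median = 27.50; label A = above, B = below.
Labels in order: BBBAABBAAABA  (n_A = 6, n_B = 6)
Step 2: Count runs R = 6.
Step 3: Under H0 (random ordering), E[R] = 2*n_A*n_B/(n_A+n_B) + 1 = 2*6*6/12 + 1 = 7.0000.
        Var[R] = 2*n_A*n_B*(2*n_A*n_B - n_A - n_B) / ((n_A+n_B)^2 * (n_A+n_B-1)) = 4320/1584 = 2.7273.
        SD[R] = 1.6514.
Step 4: Continuity-corrected z = (R + 0.5 - E[R]) / SD[R] = (6 + 0.5 - 7.0000) / 1.6514 = -0.3028.
Step 5: Two-sided p-value via normal approximation = 2*(1 - Phi(|z|)) = 0.762069.
Step 6: alpha = 0.05. fail to reject H0.

R = 6, z = -0.3028, p = 0.762069, fail to reject H0.


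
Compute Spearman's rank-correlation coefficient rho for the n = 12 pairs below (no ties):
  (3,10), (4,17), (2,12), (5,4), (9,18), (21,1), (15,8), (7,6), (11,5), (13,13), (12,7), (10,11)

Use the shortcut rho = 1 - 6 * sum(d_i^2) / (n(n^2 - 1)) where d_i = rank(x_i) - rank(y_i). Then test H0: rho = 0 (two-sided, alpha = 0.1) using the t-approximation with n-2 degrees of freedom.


Step 1: Rank x and y separately (midranks; no ties here).
rank(x): 3->2, 4->3, 2->1, 5->4, 9->6, 21->12, 15->11, 7->5, 11->8, 13->10, 12->9, 10->7
rank(y): 10->7, 17->11, 12->9, 4->2, 18->12, 1->1, 8->6, 6->4, 5->3, 13->10, 7->5, 11->8
Step 2: d_i = R_x(i) - R_y(i); compute d_i^2.
  (2-7)^2=25, (3-11)^2=64, (1-9)^2=64, (4-2)^2=4, (6-12)^2=36, (12-1)^2=121, (11-6)^2=25, (5-4)^2=1, (8-3)^2=25, (10-10)^2=0, (9-5)^2=16, (7-8)^2=1
sum(d^2) = 382.
Step 3: rho = 1 - 6*382 / (12*(12^2 - 1)) = 1 - 2292/1716 = -0.335664.
Step 4: Under H0, t = rho * sqrt((n-2)/(1-rho^2)) = -1.1268 ~ t(10).
Step 5: Two-sided p-value from the t-distribution with 10 df = 0.286123.
Step 6: alpha = 0.1. fail to reject H0.

rho = -0.3357, p = 0.286123, fail to reject H0 at alpha = 0.1.


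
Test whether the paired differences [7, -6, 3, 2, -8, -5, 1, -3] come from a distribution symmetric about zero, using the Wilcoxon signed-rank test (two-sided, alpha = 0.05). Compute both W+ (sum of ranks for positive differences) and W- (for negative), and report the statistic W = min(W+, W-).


Step 1: Drop any zero differences (none here) and take |d_i|.
|d| = [7, 6, 3, 2, 8, 5, 1, 3]
Step 2: Midrank |d_i| (ties get averaged ranks).
ranks: |7|->7, |6|->6, |3|->3.5, |2|->2, |8|->8, |5|->5, |1|->1, |3|->3.5
Step 3: Attach original signs; sum ranks with positive sign and with negative sign.
W+ = 7 + 3.5 + 2 + 1 = 13.5
W- = 6 + 8 + 5 + 3.5 = 22.5
(Check: W+ + W- = 36 should equal n(n+1)/2 = 36.)
Step 4: Test statistic W = min(W+, W-) = 13.5.
Step 5: Ties in |d|, so use the tie-corrected normal approximation.
        E[W] = n(n+1)/4 = 8*9/4 = 18.
        Tie groups: |d|=3 (t=2); sum(t^3 - t) = 6.
        Var[W] = n(n+1)(2n+1)/24 - sum(t^3-t)/48 = 1224/24 - 6/48 = 50.875.
        z = (W - E[W]) / sqrt(Var[W]) = (13.5 - 18) / 7.1327 = -0.6309.
        Two-sided p = 2*Phi(z) = 0.528106.
Step 6: alpha = 0.05. fail to reject H0.

W+ = 13.5, W- = 22.5, W = min = 13.5, p = 0.528106, fail to reject H0.


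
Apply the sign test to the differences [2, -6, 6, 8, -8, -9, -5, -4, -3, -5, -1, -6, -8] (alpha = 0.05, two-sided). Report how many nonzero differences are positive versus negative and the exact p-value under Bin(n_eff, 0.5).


Step 1: Discard zero differences. Original n = 13; n_eff = number of nonzero differences = 13.
Nonzero differences (with sign): +2, -6, +6, +8, -8, -9, -5, -4, -3, -5, -1, -6, -8
Step 2: Count signs: positive = 3, negative = 10.
Step 3: Under H0: P(positive) = 0.5, so the number of positives S ~ Bin(13, 0.5).
Step 4: Two-sided exact p-value = sum of Bin(13,0.5) probabilities at or below the observed probability = 0.092285.
Step 5: alpha = 0.05. fail to reject H0.

n_eff = 13, pos = 3, neg = 10, p = 0.092285, fail to reject H0.


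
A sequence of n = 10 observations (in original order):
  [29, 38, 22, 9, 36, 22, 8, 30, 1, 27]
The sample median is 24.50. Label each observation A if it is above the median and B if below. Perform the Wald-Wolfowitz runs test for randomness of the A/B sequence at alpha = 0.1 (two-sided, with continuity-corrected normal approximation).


Step 1: Compute median = 24.50; label A = above, B = below.
Labels in order: AABBABBABA  (n_A = 5, n_B = 5)
Step 2: Count runs R = 7.
Step 3: Under H0 (random ordering), E[R] = 2*n_A*n_B/(n_A+n_B) + 1 = 2*5*5/10 + 1 = 6.0000.
        Var[R] = 2*n_A*n_B*(2*n_A*n_B - n_A - n_B) / ((n_A+n_B)^2 * (n_A+n_B-1)) = 2000/900 = 2.2222.
        SD[R] = 1.4907.
Step 4: Continuity-corrected z = (R - 0.5 - E[R]) / SD[R] = (7 - 0.5 - 6.0000) / 1.4907 = 0.3354.
Step 5: Two-sided p-value via normal approximation = 2*(1 - Phi(|z|)) = 0.737316.
Step 6: alpha = 0.1. fail to reject H0.

R = 7, z = 0.3354, p = 0.737316, fail to reject H0.


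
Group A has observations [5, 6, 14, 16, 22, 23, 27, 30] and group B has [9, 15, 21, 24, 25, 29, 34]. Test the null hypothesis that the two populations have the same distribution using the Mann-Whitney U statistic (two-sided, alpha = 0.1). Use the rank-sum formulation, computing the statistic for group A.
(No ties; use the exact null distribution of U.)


Step 1: Combine and sort all 15 observations; assign midranks.
sorted (value, group): (5,X), (6,X), (9,Y), (14,X), (15,Y), (16,X), (21,Y), (22,X), (23,X), (24,Y), (25,Y), (27,X), (29,Y), (30,X), (34,Y)
ranks: 5->1, 6->2, 9->3, 14->4, 15->5, 16->6, 21->7, 22->8, 23->9, 24->10, 25->11, 27->12, 29->13, 30->14, 34->15
Step 2: Rank sum for X: R1 = 1 + 2 + 4 + 6 + 8 + 9 + 12 + 14 = 56.
Step 3: U_X = R1 - n1(n1+1)/2 = 56 - 8*9/2 = 56 - 36 = 20.
       U_Y = n1*n2 - U_X = 56 - 20 = 36.
Step 4: No ties, so the exact null distribution of U (based on enumerating the C(15,8) = 6435 equally likely rank assignments) gives the two-sided p-value.
Step 5: p-value = 0.396892; compare to alpha = 0.1. fail to reject H0.

U_X = 20, p = 0.396892, fail to reject H0 at alpha = 0.1.


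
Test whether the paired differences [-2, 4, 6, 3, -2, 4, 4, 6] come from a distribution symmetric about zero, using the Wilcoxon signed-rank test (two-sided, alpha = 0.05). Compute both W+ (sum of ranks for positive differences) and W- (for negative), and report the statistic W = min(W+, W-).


Step 1: Drop any zero differences (none here) and take |d_i|.
|d| = [2, 4, 6, 3, 2, 4, 4, 6]
Step 2: Midrank |d_i| (ties get averaged ranks).
ranks: |2|->1.5, |4|->5, |6|->7.5, |3|->3, |2|->1.5, |4|->5, |4|->5, |6|->7.5
Step 3: Attach original signs; sum ranks with positive sign and with negative sign.
W+ = 5 + 7.5 + 3 + 5 + 5 + 7.5 = 33
W- = 1.5 + 1.5 = 3
(Check: W+ + W- = 36 should equal n(n+1)/2 = 36.)
Step 4: Test statistic W = min(W+, W-) = 3.
Step 5: Ties in |d|, so use the tie-corrected normal approximation.
        E[W] = n(n+1)/4 = 8*9/4 = 18.
        Tie groups: |d|=2 (t=2), |d|=4 (t=3), |d|=6 (t=2); sum(t^3 - t) = 36.
        Var[W] = n(n+1)(2n+1)/24 - sum(t^3-t)/48 = 1224/24 - 36/48 = 50.25.
        z = (W - E[W]) / sqrt(Var[W]) = (3 - 18) / 7.0887 = -2.1160.
        Two-sided p = 2*Phi(z) = 0.034342.
Step 6: alpha = 0.05. reject H0.

W+ = 33, W- = 3, W = min = 3, p = 0.034342, reject H0.


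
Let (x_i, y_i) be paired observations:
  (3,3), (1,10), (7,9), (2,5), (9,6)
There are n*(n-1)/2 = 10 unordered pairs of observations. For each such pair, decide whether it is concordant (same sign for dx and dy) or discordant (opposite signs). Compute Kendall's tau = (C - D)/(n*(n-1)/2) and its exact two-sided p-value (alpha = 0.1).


Step 1: Enumerate the 10 unordered pairs (i,j) with i<j and classify each by sign(x_j-x_i) * sign(y_j-y_i).
  (1,2):dx=-2,dy=+7->D; (1,3):dx=+4,dy=+6->C; (1,4):dx=-1,dy=+2->D; (1,5):dx=+6,dy=+3->C
  (2,3):dx=+6,dy=-1->D; (2,4):dx=+1,dy=-5->D; (2,5):dx=+8,dy=-4->D; (3,4):dx=-5,dy=-4->C
  (3,5):dx=+2,dy=-3->D; (4,5):dx=+7,dy=+1->C
Step 2: C = 4, D = 6, total pairs = 10.
Step 3: tau = (C - D)/(n(n-1)/2) = (4 - 6)/10 = -0.200000.
Step 4: Exact two-sided p-value (enumerate n! = 120 permutations of y under H0): p = 0.816667.
Step 5: alpha = 0.1. fail to reject H0.

tau_b = -0.2000 (C=4, D=6), p = 0.816667, fail to reject H0.


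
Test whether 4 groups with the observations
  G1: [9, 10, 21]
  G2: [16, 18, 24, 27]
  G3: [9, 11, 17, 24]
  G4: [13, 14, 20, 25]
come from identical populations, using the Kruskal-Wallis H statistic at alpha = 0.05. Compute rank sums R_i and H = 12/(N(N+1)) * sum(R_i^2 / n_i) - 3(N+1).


Step 1: Combine all N = 15 observations and assign midranks.
sorted (value, group, rank): (9,G1,1.5), (9,G3,1.5), (10,G1,3), (11,G3,4), (13,G4,5), (14,G4,6), (16,G2,7), (17,G3,8), (18,G2,9), (20,G4,10), (21,G1,11), (24,G2,12.5), (24,G3,12.5), (25,G4,14), (27,G2,15)
Step 2: Sum ranks within each group.
R_1 = 15.5 (n_1 = 3)
R_2 = 43.5 (n_2 = 4)
R_3 = 26 (n_3 = 4)
R_4 = 35 (n_4 = 4)
Step 3: H = 12/(N(N+1)) * sum(R_i^2/n_i) - 3(N+1)
     = 12/(15*16) * (15.5^2/3 + 43.5^2/4 + 26^2/4 + 35^2/4) - 3*16
     = 0.050000 * 1028.4 - 48
     = 3.419792.
Step 4: Ties present; correction factor C = 1 - 12/(15^3 - 15) = 0.996429. Corrected H = 3.419792 / 0.996429 = 3.432049.
Step 5: Under H0, H ~ chi^2(3); p-value = 0.329683.
Step 6: alpha = 0.05. fail to reject H0.

H = 3.4320, df = 3, p = 0.329683, fail to reject H0.


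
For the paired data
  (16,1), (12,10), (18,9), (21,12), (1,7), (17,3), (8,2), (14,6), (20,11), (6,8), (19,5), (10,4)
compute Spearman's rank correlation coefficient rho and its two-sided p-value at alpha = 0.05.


Step 1: Rank x and y separately (midranks; no ties here).
rank(x): 16->7, 12->5, 18->9, 21->12, 1->1, 17->8, 8->3, 14->6, 20->11, 6->2, 19->10, 10->4
rank(y): 1->1, 10->10, 9->9, 12->12, 7->7, 3->3, 2->2, 6->6, 11->11, 8->8, 5->5, 4->4
Step 2: d_i = R_x(i) - R_y(i); compute d_i^2.
  (7-1)^2=36, (5-10)^2=25, (9-9)^2=0, (12-12)^2=0, (1-7)^2=36, (8-3)^2=25, (3-2)^2=1, (6-6)^2=0, (11-11)^2=0, (2-8)^2=36, (10-5)^2=25, (4-4)^2=0
sum(d^2) = 184.
Step 3: rho = 1 - 6*184 / (12*(12^2 - 1)) = 1 - 1104/1716 = 0.356643.
Step 4: Under H0, t = rho * sqrt((n-2)/(1-rho^2)) = 1.2072 ~ t(10).
Step 5: Two-sided p-value from the t-distribution with 10 df = 0.255138.
Step 6: alpha = 0.05. fail to reject H0.

rho = 0.3566, p = 0.255138, fail to reject H0 at alpha = 0.05.


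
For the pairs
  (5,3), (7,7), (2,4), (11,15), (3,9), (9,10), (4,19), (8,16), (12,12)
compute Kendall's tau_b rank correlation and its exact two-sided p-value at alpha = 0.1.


Step 1: Enumerate the 36 unordered pairs (i,j) with i<j and classify each by sign(x_j-x_i) * sign(y_j-y_i).
  (1,2):dx=+2,dy=+4->C; (1,3):dx=-3,dy=+1->D; (1,4):dx=+6,dy=+12->C; (1,5):dx=-2,dy=+6->D
  (1,6):dx=+4,dy=+7->C; (1,7):dx=-1,dy=+16->D; (1,8):dx=+3,dy=+13->C; (1,9):dx=+7,dy=+9->C
  (2,3):dx=-5,dy=-3->C; (2,4):dx=+4,dy=+8->C; (2,5):dx=-4,dy=+2->D; (2,6):dx=+2,dy=+3->C
  (2,7):dx=-3,dy=+12->D; (2,8):dx=+1,dy=+9->C; (2,9):dx=+5,dy=+5->C; (3,4):dx=+9,dy=+11->C
  (3,5):dx=+1,dy=+5->C; (3,6):dx=+7,dy=+6->C; (3,7):dx=+2,dy=+15->C; (3,8):dx=+6,dy=+12->C
  (3,9):dx=+10,dy=+8->C; (4,5):dx=-8,dy=-6->C; (4,6):dx=-2,dy=-5->C; (4,7):dx=-7,dy=+4->D
  (4,8):dx=-3,dy=+1->D; (4,9):dx=+1,dy=-3->D; (5,6):dx=+6,dy=+1->C; (5,7):dx=+1,dy=+10->C
  (5,8):dx=+5,dy=+7->C; (5,9):dx=+9,dy=+3->C; (6,7):dx=-5,dy=+9->D; (6,8):dx=-1,dy=+6->D
  (6,9):dx=+3,dy=+2->C; (7,8):dx=+4,dy=-3->D; (7,9):dx=+8,dy=-7->D; (8,9):dx=+4,dy=-4->D
Step 2: C = 23, D = 13, total pairs = 36.
Step 3: tau = (C - D)/(n(n-1)/2) = (23 - 13)/36 = 0.277778.
Step 4: Exact two-sided p-value (enumerate n! = 362880 permutations of y under H0): p = 0.358488.
Step 5: alpha = 0.1. fail to reject H0.

tau_b = 0.2778 (C=23, D=13), p = 0.358488, fail to reject H0.


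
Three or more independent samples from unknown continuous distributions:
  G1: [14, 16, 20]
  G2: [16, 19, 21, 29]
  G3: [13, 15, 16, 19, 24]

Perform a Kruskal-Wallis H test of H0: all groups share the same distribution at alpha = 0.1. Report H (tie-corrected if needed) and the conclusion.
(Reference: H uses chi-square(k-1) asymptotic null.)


Step 1: Combine all N = 12 observations and assign midranks.
sorted (value, group, rank): (13,G3,1), (14,G1,2), (15,G3,3), (16,G1,5), (16,G2,5), (16,G3,5), (19,G2,7.5), (19,G3,7.5), (20,G1,9), (21,G2,10), (24,G3,11), (29,G2,12)
Step 2: Sum ranks within each group.
R_1 = 16 (n_1 = 3)
R_2 = 34.5 (n_2 = 4)
R_3 = 27.5 (n_3 = 5)
Step 3: H = 12/(N(N+1)) * sum(R_i^2/n_i) - 3(N+1)
     = 12/(12*13) * (16^2/3 + 34.5^2/4 + 27.5^2/5) - 3*13
     = 0.076923 * 534.146 - 39
     = 2.088141.
Step 4: Ties present; correction factor C = 1 - 30/(12^3 - 12) = 0.982517. Corrected H = 2.088141 / 0.982517 = 2.125297.
Step 5: Under H0, H ~ chi^2(2); p-value = 0.345540.
Step 6: alpha = 0.1. fail to reject H0.

H = 2.1253, df = 2, p = 0.345540, fail to reject H0.


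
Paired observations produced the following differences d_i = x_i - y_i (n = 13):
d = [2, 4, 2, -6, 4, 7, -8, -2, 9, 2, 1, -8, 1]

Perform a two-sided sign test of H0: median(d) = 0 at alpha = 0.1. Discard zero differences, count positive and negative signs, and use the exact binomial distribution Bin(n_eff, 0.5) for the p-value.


Step 1: Discard zero differences. Original n = 13; n_eff = number of nonzero differences = 13.
Nonzero differences (with sign): +2, +4, +2, -6, +4, +7, -8, -2, +9, +2, +1, -8, +1
Step 2: Count signs: positive = 9, negative = 4.
Step 3: Under H0: P(positive) = 0.5, so the number of positives S ~ Bin(13, 0.5).
Step 4: Two-sided exact p-value = sum of Bin(13,0.5) probabilities at or below the observed probability = 0.266846.
Step 5: alpha = 0.1. fail to reject H0.

n_eff = 13, pos = 9, neg = 4, p = 0.266846, fail to reject H0.


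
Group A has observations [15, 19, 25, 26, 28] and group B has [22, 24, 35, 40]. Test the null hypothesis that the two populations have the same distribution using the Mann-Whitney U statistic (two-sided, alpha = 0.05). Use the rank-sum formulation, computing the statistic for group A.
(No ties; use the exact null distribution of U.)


Step 1: Combine and sort all 9 observations; assign midranks.
sorted (value, group): (15,X), (19,X), (22,Y), (24,Y), (25,X), (26,X), (28,X), (35,Y), (40,Y)
ranks: 15->1, 19->2, 22->3, 24->4, 25->5, 26->6, 28->7, 35->8, 40->9
Step 2: Rank sum for X: R1 = 1 + 2 + 5 + 6 + 7 = 21.
Step 3: U_X = R1 - n1(n1+1)/2 = 21 - 5*6/2 = 21 - 15 = 6.
       U_Y = n1*n2 - U_X = 20 - 6 = 14.
Step 4: No ties, so the exact null distribution of U (based on enumerating the C(9,5) = 126 equally likely rank assignments) gives the two-sided p-value.
Step 5: p-value = 0.412698; compare to alpha = 0.05. fail to reject H0.

U_X = 6, p = 0.412698, fail to reject H0 at alpha = 0.05.


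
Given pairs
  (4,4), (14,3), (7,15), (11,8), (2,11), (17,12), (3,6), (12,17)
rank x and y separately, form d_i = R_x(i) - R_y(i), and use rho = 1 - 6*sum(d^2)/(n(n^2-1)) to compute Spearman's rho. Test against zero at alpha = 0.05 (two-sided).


Step 1: Rank x and y separately (midranks; no ties here).
rank(x): 4->3, 14->7, 7->4, 11->5, 2->1, 17->8, 3->2, 12->6
rank(y): 4->2, 3->1, 15->7, 8->4, 11->5, 12->6, 6->3, 17->8
Step 2: d_i = R_x(i) - R_y(i); compute d_i^2.
  (3-2)^2=1, (7-1)^2=36, (4-7)^2=9, (5-4)^2=1, (1-5)^2=16, (8-6)^2=4, (2-3)^2=1, (6-8)^2=4
sum(d^2) = 72.
Step 3: rho = 1 - 6*72 / (8*(8^2 - 1)) = 1 - 432/504 = 0.142857.
Step 4: Under H0, t = rho * sqrt((n-2)/(1-rho^2)) = 0.3536 ~ t(6).
Step 5: Two-sided p-value from the t-distribution with 6 df = 0.735765.
Step 6: alpha = 0.05. fail to reject H0.

rho = 0.1429, p = 0.735765, fail to reject H0 at alpha = 0.05.


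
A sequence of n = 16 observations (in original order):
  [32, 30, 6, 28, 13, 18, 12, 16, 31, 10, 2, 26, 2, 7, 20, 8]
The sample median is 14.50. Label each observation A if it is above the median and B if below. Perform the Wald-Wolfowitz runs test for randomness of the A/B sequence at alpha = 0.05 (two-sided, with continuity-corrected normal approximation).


Step 1: Compute median = 14.50; label A = above, B = below.
Labels in order: AABABABAABBABBAB  (n_A = 8, n_B = 8)
Step 2: Count runs R = 12.
Step 3: Under H0 (random ordering), E[R] = 2*n_A*n_B/(n_A+n_B) + 1 = 2*8*8/16 + 1 = 9.0000.
        Var[R] = 2*n_A*n_B*(2*n_A*n_B - n_A - n_B) / ((n_A+n_B)^2 * (n_A+n_B-1)) = 14336/3840 = 3.7333.
        SD[R] = 1.9322.
Step 4: Continuity-corrected z = (R - 0.5 - E[R]) / SD[R] = (12 - 0.5 - 9.0000) / 1.9322 = 1.2939.
Step 5: Two-sided p-value via normal approximation = 2*(1 - Phi(|z|)) = 0.195709.
Step 6: alpha = 0.05. fail to reject H0.

R = 12, z = 1.2939, p = 0.195709, fail to reject H0.


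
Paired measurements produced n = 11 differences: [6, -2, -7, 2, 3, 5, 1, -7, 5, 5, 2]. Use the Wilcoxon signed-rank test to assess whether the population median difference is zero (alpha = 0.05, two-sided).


Step 1: Drop any zero differences (none here) and take |d_i|.
|d| = [6, 2, 7, 2, 3, 5, 1, 7, 5, 5, 2]
Step 2: Midrank |d_i| (ties get averaged ranks).
ranks: |6|->9, |2|->3, |7|->10.5, |2|->3, |3|->5, |5|->7, |1|->1, |7|->10.5, |5|->7, |5|->7, |2|->3
Step 3: Attach original signs; sum ranks with positive sign and with negative sign.
W+ = 9 + 3 + 5 + 7 + 1 + 7 + 7 + 3 = 42
W- = 3 + 10.5 + 10.5 = 24
(Check: W+ + W- = 66 should equal n(n+1)/2 = 66.)
Step 4: Test statistic W = min(W+, W-) = 24.
Step 5: Ties in |d|, so use the tie-corrected normal approximation.
        E[W] = n(n+1)/4 = 11*12/4 = 33.
        Tie groups: |d|=2 (t=3), |d|=5 (t=3), |d|=7 (t=2); sum(t^3 - t) = 54.
        Var[W] = n(n+1)(2n+1)/24 - sum(t^3-t)/48 = 3036/24 - 54/48 = 125.375.
        z = (W - E[W]) / sqrt(Var[W]) = (24 - 33) / 11.1971 = -0.8038.
        Two-sided p = 2*Phi(z) = 0.421524.
Step 6: alpha = 0.05. fail to reject H0.

W+ = 42, W- = 24, W = min = 24, p = 0.421524, fail to reject H0.


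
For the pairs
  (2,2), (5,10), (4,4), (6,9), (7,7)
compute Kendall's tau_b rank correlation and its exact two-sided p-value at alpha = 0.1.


Step 1: Enumerate the 10 unordered pairs (i,j) with i<j and classify each by sign(x_j-x_i) * sign(y_j-y_i).
  (1,2):dx=+3,dy=+8->C; (1,3):dx=+2,dy=+2->C; (1,4):dx=+4,dy=+7->C; (1,5):dx=+5,dy=+5->C
  (2,3):dx=-1,dy=-6->C; (2,4):dx=+1,dy=-1->D; (2,5):dx=+2,dy=-3->D; (3,4):dx=+2,dy=+5->C
  (3,5):dx=+3,dy=+3->C; (4,5):dx=+1,dy=-2->D
Step 2: C = 7, D = 3, total pairs = 10.
Step 3: tau = (C - D)/(n(n-1)/2) = (7 - 3)/10 = 0.400000.
Step 4: Exact two-sided p-value (enumerate n! = 120 permutations of y under H0): p = 0.483333.
Step 5: alpha = 0.1. fail to reject H0.

tau_b = 0.4000 (C=7, D=3), p = 0.483333, fail to reject H0.


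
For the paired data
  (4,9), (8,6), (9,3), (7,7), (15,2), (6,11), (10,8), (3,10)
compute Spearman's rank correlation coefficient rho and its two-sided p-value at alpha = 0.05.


Step 1: Rank x and y separately (midranks; no ties here).
rank(x): 4->2, 8->5, 9->6, 7->4, 15->8, 6->3, 10->7, 3->1
rank(y): 9->6, 6->3, 3->2, 7->4, 2->1, 11->8, 8->5, 10->7
Step 2: d_i = R_x(i) - R_y(i); compute d_i^2.
  (2-6)^2=16, (5-3)^2=4, (6-2)^2=16, (4-4)^2=0, (8-1)^2=49, (3-8)^2=25, (7-5)^2=4, (1-7)^2=36
sum(d^2) = 150.
Step 3: rho = 1 - 6*150 / (8*(8^2 - 1)) = 1 - 900/504 = -0.785714.
Step 4: Under H0, t = rho * sqrt((n-2)/(1-rho^2)) = -3.1113 ~ t(6).
Step 5: Two-sided p-value from the t-distribution with 6 df = 0.020815.
Step 6: alpha = 0.05. reject H0.

rho = -0.7857, p = 0.020815, reject H0 at alpha = 0.05.


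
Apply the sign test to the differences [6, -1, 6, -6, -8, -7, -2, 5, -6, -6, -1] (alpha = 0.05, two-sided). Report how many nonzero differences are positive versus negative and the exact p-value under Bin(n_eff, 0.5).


Step 1: Discard zero differences. Original n = 11; n_eff = number of nonzero differences = 11.
Nonzero differences (with sign): +6, -1, +6, -6, -8, -7, -2, +5, -6, -6, -1
Step 2: Count signs: positive = 3, negative = 8.
Step 3: Under H0: P(positive) = 0.5, so the number of positives S ~ Bin(11, 0.5).
Step 4: Two-sided exact p-value = sum of Bin(11,0.5) probabilities at or below the observed probability = 0.226562.
Step 5: alpha = 0.05. fail to reject H0.

n_eff = 11, pos = 3, neg = 8, p = 0.226562, fail to reject H0.


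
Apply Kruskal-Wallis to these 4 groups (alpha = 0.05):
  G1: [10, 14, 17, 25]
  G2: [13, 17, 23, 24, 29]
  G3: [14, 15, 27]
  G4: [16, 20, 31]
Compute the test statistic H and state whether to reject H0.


Step 1: Combine all N = 15 observations and assign midranks.
sorted (value, group, rank): (10,G1,1), (13,G2,2), (14,G1,3.5), (14,G3,3.5), (15,G3,5), (16,G4,6), (17,G1,7.5), (17,G2,7.5), (20,G4,9), (23,G2,10), (24,G2,11), (25,G1,12), (27,G3,13), (29,G2,14), (31,G4,15)
Step 2: Sum ranks within each group.
R_1 = 24 (n_1 = 4)
R_2 = 44.5 (n_2 = 5)
R_3 = 21.5 (n_3 = 3)
R_4 = 30 (n_4 = 3)
Step 3: H = 12/(N(N+1)) * sum(R_i^2/n_i) - 3(N+1)
     = 12/(15*16) * (24^2/4 + 44.5^2/5 + 21.5^2/3 + 30^2/3) - 3*16
     = 0.050000 * 994.133 - 48
     = 1.706667.
Step 4: Ties present; correction factor C = 1 - 12/(15^3 - 15) = 0.996429. Corrected H = 1.706667 / 0.996429 = 1.712784.
Step 5: Under H0, H ~ chi^2(3); p-value = 0.634095.
Step 6: alpha = 0.05. fail to reject H0.

H = 1.7128, df = 3, p = 0.634095, fail to reject H0.


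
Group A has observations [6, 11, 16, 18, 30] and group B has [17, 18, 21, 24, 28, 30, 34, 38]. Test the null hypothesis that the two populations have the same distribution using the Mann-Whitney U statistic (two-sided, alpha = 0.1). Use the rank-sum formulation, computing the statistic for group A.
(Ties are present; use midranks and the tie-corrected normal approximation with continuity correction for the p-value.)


Step 1: Combine and sort all 13 observations; assign midranks.
sorted (value, group): (6,X), (11,X), (16,X), (17,Y), (18,X), (18,Y), (21,Y), (24,Y), (28,Y), (30,X), (30,Y), (34,Y), (38,Y)
ranks: 6->1, 11->2, 16->3, 17->4, 18->5.5, 18->5.5, 21->7, 24->8, 28->9, 30->10.5, 30->10.5, 34->12, 38->13
Step 2: Rank sum for X: R1 = 1 + 2 + 3 + 5.5 + 10.5 = 22.
Step 3: U_X = R1 - n1(n1+1)/2 = 22 - 5*6/2 = 22 - 15 = 7.
       U_Y = n1*n2 - U_X = 40 - 7 = 33.
Step 4: Ties are present, so use the tie-corrected normal approximation (with continuity correction) for the p-value.
Step 5: p-value = 0.066526; compare to alpha = 0.1. reject H0.

U_X = 7, p = 0.066526, reject H0 at alpha = 0.1.


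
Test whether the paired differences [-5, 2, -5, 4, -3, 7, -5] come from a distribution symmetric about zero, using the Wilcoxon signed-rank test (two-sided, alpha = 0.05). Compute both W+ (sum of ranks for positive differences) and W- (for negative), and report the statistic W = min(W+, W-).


Step 1: Drop any zero differences (none here) and take |d_i|.
|d| = [5, 2, 5, 4, 3, 7, 5]
Step 2: Midrank |d_i| (ties get averaged ranks).
ranks: |5|->5, |2|->1, |5|->5, |4|->3, |3|->2, |7|->7, |5|->5
Step 3: Attach original signs; sum ranks with positive sign and with negative sign.
W+ = 1 + 3 + 7 = 11
W- = 5 + 5 + 2 + 5 = 17
(Check: W+ + W- = 28 should equal n(n+1)/2 = 28.)
Step 4: Test statistic W = min(W+, W-) = 11.
Step 5: Ties in |d|, so use the tie-corrected normal approximation.
        E[W] = n(n+1)/4 = 7*8/4 = 14.
        Tie groups: |d|=5 (t=3); sum(t^3 - t) = 24.
        Var[W] = n(n+1)(2n+1)/24 - sum(t^3-t)/48 = 840/24 - 24/48 = 34.5.
        z = (W - E[W]) / sqrt(Var[W]) = (11 - 14) / 5.8737 = -0.5108.
        Two-sided p = 2*Phi(z) = 0.609523.
Step 6: alpha = 0.05. fail to reject H0.

W+ = 11, W- = 17, W = min = 11, p = 0.609523, fail to reject H0.


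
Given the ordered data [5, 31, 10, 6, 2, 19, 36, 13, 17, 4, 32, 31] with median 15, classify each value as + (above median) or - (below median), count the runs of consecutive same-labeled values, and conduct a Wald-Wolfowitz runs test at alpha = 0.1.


Step 1: Compute median = 15; label A = above, B = below.
Labels in order: BABBBAABABAA  (n_A = 6, n_B = 6)
Step 2: Count runs R = 8.
Step 3: Under H0 (random ordering), E[R] = 2*n_A*n_B/(n_A+n_B) + 1 = 2*6*6/12 + 1 = 7.0000.
        Var[R] = 2*n_A*n_B*(2*n_A*n_B - n_A - n_B) / ((n_A+n_B)^2 * (n_A+n_B-1)) = 4320/1584 = 2.7273.
        SD[R] = 1.6514.
Step 4: Continuity-corrected z = (R - 0.5 - E[R]) / SD[R] = (8 - 0.5 - 7.0000) / 1.6514 = 0.3028.
Step 5: Two-sided p-value via normal approximation = 2*(1 - Phi(|z|)) = 0.762069.
Step 6: alpha = 0.1. fail to reject H0.

R = 8, z = 0.3028, p = 0.762069, fail to reject H0.


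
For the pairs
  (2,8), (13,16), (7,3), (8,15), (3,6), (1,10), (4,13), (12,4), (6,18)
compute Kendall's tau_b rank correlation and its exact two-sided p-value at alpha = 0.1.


Step 1: Enumerate the 36 unordered pairs (i,j) with i<j and classify each by sign(x_j-x_i) * sign(y_j-y_i).
  (1,2):dx=+11,dy=+8->C; (1,3):dx=+5,dy=-5->D; (1,4):dx=+6,dy=+7->C; (1,5):dx=+1,dy=-2->D
  (1,6):dx=-1,dy=+2->D; (1,7):dx=+2,dy=+5->C; (1,8):dx=+10,dy=-4->D; (1,9):dx=+4,dy=+10->C
  (2,3):dx=-6,dy=-13->C; (2,4):dx=-5,dy=-1->C; (2,5):dx=-10,dy=-10->C; (2,6):dx=-12,dy=-6->C
  (2,7):dx=-9,dy=-3->C; (2,8):dx=-1,dy=-12->C; (2,9):dx=-7,dy=+2->D; (3,4):dx=+1,dy=+12->C
  (3,5):dx=-4,dy=+3->D; (3,6):dx=-6,dy=+7->D; (3,7):dx=-3,dy=+10->D; (3,8):dx=+5,dy=+1->C
  (3,9):dx=-1,dy=+15->D; (4,5):dx=-5,dy=-9->C; (4,6):dx=-7,dy=-5->C; (4,7):dx=-4,dy=-2->C
  (4,8):dx=+4,dy=-11->D; (4,9):dx=-2,dy=+3->D; (5,6):dx=-2,dy=+4->D; (5,7):dx=+1,dy=+7->C
  (5,8):dx=+9,dy=-2->D; (5,9):dx=+3,dy=+12->C; (6,7):dx=+3,dy=+3->C; (6,8):dx=+11,dy=-6->D
  (6,9):dx=+5,dy=+8->C; (7,8):dx=+8,dy=-9->D; (7,9):dx=+2,dy=+5->C; (8,9):dx=-6,dy=+14->D
Step 2: C = 20, D = 16, total pairs = 36.
Step 3: tau = (C - D)/(n(n-1)/2) = (20 - 16)/36 = 0.111111.
Step 4: Exact two-sided p-value (enumerate n! = 362880 permutations of y under H0): p = 0.761414.
Step 5: alpha = 0.1. fail to reject H0.

tau_b = 0.1111 (C=20, D=16), p = 0.761414, fail to reject H0.


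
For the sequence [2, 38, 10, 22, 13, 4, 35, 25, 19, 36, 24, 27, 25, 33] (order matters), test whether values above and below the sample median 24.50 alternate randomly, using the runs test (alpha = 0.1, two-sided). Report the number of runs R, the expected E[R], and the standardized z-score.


Step 1: Compute median = 24.50; label A = above, B = below.
Labels in order: BABBBBAABABAAA  (n_A = 7, n_B = 7)
Step 2: Count runs R = 8.
Step 3: Under H0 (random ordering), E[R] = 2*n_A*n_B/(n_A+n_B) + 1 = 2*7*7/14 + 1 = 8.0000.
        Var[R] = 2*n_A*n_B*(2*n_A*n_B - n_A - n_B) / ((n_A+n_B)^2 * (n_A+n_B-1)) = 8232/2548 = 3.2308.
        SD[R] = 1.7974.
Step 4: R = E[R], so z = 0 with no continuity correction.
Step 5: Two-sided p-value via normal approximation = 2*(1 - Phi(|z|)) = 1.000000.
Step 6: alpha = 0.1. fail to reject H0.

R = 8, z = 0.0000, p = 1.000000, fail to reject H0.


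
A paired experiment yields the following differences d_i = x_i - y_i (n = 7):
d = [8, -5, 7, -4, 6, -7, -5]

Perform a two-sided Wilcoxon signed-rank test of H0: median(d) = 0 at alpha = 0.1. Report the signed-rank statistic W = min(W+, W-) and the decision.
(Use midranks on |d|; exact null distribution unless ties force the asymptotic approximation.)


Step 1: Drop any zero differences (none here) and take |d_i|.
|d| = [8, 5, 7, 4, 6, 7, 5]
Step 2: Midrank |d_i| (ties get averaged ranks).
ranks: |8|->7, |5|->2.5, |7|->5.5, |4|->1, |6|->4, |7|->5.5, |5|->2.5
Step 3: Attach original signs; sum ranks with positive sign and with negative sign.
W+ = 7 + 5.5 + 4 = 16.5
W- = 2.5 + 1 + 5.5 + 2.5 = 11.5
(Check: W+ + W- = 28 should equal n(n+1)/2 = 28.)
Step 4: Test statistic W = min(W+, W-) = 11.5.
Step 5: Ties in |d|, so use the tie-corrected normal approximation.
        E[W] = n(n+1)/4 = 7*8/4 = 14.
        Tie groups: |d|=5 (t=2), |d|=7 (t=2); sum(t^3 - t) = 12.
        Var[W] = n(n+1)(2n+1)/24 - sum(t^3-t)/48 = 840/24 - 12/48 = 34.75.
        z = (W - E[W]) / sqrt(Var[W]) = (11.5 - 14) / 5.8949 = -0.4241.
        Two-sided p = 2*Phi(z) = 0.671497.
Step 6: alpha = 0.1. fail to reject H0.

W+ = 16.5, W- = 11.5, W = min = 11.5, p = 0.671497, fail to reject H0.


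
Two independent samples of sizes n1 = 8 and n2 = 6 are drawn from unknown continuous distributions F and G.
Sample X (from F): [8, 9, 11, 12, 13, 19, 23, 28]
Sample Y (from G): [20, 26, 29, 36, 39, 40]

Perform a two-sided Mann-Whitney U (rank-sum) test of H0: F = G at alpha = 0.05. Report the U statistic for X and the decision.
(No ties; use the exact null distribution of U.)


Step 1: Combine and sort all 14 observations; assign midranks.
sorted (value, group): (8,X), (9,X), (11,X), (12,X), (13,X), (19,X), (20,Y), (23,X), (26,Y), (28,X), (29,Y), (36,Y), (39,Y), (40,Y)
ranks: 8->1, 9->2, 11->3, 12->4, 13->5, 19->6, 20->7, 23->8, 26->9, 28->10, 29->11, 36->12, 39->13, 40->14
Step 2: Rank sum for X: R1 = 1 + 2 + 3 + 4 + 5 + 6 + 8 + 10 = 39.
Step 3: U_X = R1 - n1(n1+1)/2 = 39 - 8*9/2 = 39 - 36 = 3.
       U_Y = n1*n2 - U_X = 48 - 3 = 45.
Step 4: No ties, so the exact null distribution of U (based on enumerating the C(14,8) = 3003 equally likely rank assignments) gives the two-sided p-value.
Step 5: p-value = 0.004662; compare to alpha = 0.05. reject H0.

U_X = 3, p = 0.004662, reject H0 at alpha = 0.05.


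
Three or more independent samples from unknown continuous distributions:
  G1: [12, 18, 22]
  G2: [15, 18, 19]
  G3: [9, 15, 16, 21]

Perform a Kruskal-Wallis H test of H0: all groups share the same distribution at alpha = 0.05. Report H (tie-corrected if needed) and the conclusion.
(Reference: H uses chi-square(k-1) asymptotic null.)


Step 1: Combine all N = 10 observations and assign midranks.
sorted (value, group, rank): (9,G3,1), (12,G1,2), (15,G2,3.5), (15,G3,3.5), (16,G3,5), (18,G1,6.5), (18,G2,6.5), (19,G2,8), (21,G3,9), (22,G1,10)
Step 2: Sum ranks within each group.
R_1 = 18.5 (n_1 = 3)
R_2 = 18 (n_2 = 3)
R_3 = 18.5 (n_3 = 4)
Step 3: H = 12/(N(N+1)) * sum(R_i^2/n_i) - 3(N+1)
     = 12/(10*11) * (18.5^2/3 + 18^2/3 + 18.5^2/4) - 3*11
     = 0.109091 * 307.646 - 33
     = 0.561364.
Step 4: Ties present; correction factor C = 1 - 12/(10^3 - 10) = 0.987879. Corrected H = 0.561364 / 0.987879 = 0.568252.
Step 5: Under H0, H ~ chi^2(2); p-value = 0.752672.
Step 6: alpha = 0.05. fail to reject H0.

H = 0.5683, df = 2, p = 0.752672, fail to reject H0.


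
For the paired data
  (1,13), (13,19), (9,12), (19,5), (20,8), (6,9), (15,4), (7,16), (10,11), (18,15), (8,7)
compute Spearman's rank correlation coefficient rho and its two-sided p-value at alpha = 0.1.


Step 1: Rank x and y separately (midranks; no ties here).
rank(x): 1->1, 13->7, 9->5, 19->10, 20->11, 6->2, 15->8, 7->3, 10->6, 18->9, 8->4
rank(y): 13->8, 19->11, 12->7, 5->2, 8->4, 9->5, 4->1, 16->10, 11->6, 15->9, 7->3
Step 2: d_i = R_x(i) - R_y(i); compute d_i^2.
  (1-8)^2=49, (7-11)^2=16, (5-7)^2=4, (10-2)^2=64, (11-4)^2=49, (2-5)^2=9, (8-1)^2=49, (3-10)^2=49, (6-6)^2=0, (9-9)^2=0, (4-3)^2=1
sum(d^2) = 290.
Step 3: rho = 1 - 6*290 / (11*(11^2 - 1)) = 1 - 1740/1320 = -0.318182.
Step 4: Under H0, t = rho * sqrt((n-2)/(1-rho^2)) = -1.0069 ~ t(9).
Step 5: Two-sided p-value from the t-distribution with 9 df = 0.340298.
Step 6: alpha = 0.1. fail to reject H0.

rho = -0.3182, p = 0.340298, fail to reject H0 at alpha = 0.1.


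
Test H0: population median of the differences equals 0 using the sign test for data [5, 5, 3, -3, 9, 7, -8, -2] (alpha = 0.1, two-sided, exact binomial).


Step 1: Discard zero differences. Original n = 8; n_eff = number of nonzero differences = 8.
Nonzero differences (with sign): +5, +5, +3, -3, +9, +7, -8, -2
Step 2: Count signs: positive = 5, negative = 3.
Step 3: Under H0: P(positive) = 0.5, so the number of positives S ~ Bin(8, 0.5).
Step 4: Two-sided exact p-value = sum of Bin(8,0.5) probabilities at or below the observed probability = 0.726562.
Step 5: alpha = 0.1. fail to reject H0.

n_eff = 8, pos = 5, neg = 3, p = 0.726562, fail to reject H0.


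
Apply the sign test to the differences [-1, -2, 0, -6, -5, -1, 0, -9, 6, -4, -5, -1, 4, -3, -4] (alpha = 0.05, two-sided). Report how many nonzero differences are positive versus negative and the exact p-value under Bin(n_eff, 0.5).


Step 1: Discard zero differences. Original n = 15; n_eff = number of nonzero differences = 13.
Nonzero differences (with sign): -1, -2, -6, -5, -1, -9, +6, -4, -5, -1, +4, -3, -4
Step 2: Count signs: positive = 2, negative = 11.
Step 3: Under H0: P(positive) = 0.5, so the number of positives S ~ Bin(13, 0.5).
Step 4: Two-sided exact p-value = sum of Bin(13,0.5) probabilities at or below the observed probability = 0.022461.
Step 5: alpha = 0.05. reject H0.

n_eff = 13, pos = 2, neg = 11, p = 0.022461, reject H0.


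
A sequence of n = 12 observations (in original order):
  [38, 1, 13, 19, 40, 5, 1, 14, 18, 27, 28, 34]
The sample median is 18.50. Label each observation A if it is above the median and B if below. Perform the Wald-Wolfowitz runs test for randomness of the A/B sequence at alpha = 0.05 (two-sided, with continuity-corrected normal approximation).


Step 1: Compute median = 18.50; label A = above, B = below.
Labels in order: ABBAABBBBAAA  (n_A = 6, n_B = 6)
Step 2: Count runs R = 5.
Step 3: Under H0 (random ordering), E[R] = 2*n_A*n_B/(n_A+n_B) + 1 = 2*6*6/12 + 1 = 7.0000.
        Var[R] = 2*n_A*n_B*(2*n_A*n_B - n_A - n_B) / ((n_A+n_B)^2 * (n_A+n_B-1)) = 4320/1584 = 2.7273.
        SD[R] = 1.6514.
Step 4: Continuity-corrected z = (R + 0.5 - E[R]) / SD[R] = (5 + 0.5 - 7.0000) / 1.6514 = -0.9083.
Step 5: Two-sided p-value via normal approximation = 2*(1 - Phi(|z|)) = 0.363722.
Step 6: alpha = 0.05. fail to reject H0.

R = 5, z = -0.9083, p = 0.363722, fail to reject H0.
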